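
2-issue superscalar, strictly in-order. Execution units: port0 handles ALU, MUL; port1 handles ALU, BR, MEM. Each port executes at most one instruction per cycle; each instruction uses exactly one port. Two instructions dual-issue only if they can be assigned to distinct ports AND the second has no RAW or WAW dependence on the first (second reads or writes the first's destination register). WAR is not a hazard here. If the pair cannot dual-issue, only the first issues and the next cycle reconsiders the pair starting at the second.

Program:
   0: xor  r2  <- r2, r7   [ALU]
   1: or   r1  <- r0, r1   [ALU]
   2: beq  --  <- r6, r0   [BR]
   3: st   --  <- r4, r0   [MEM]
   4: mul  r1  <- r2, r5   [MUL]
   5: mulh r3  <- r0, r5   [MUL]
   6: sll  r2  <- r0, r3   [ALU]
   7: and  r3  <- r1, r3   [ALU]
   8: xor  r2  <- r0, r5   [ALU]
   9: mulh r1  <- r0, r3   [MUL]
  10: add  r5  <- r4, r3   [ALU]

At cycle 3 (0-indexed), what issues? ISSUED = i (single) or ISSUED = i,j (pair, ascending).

0. xor;or @i0,i1  | 2-wide
1. beq @i2  | no-port BR/MEM
2. st;mul @i3,i4  | 2-wide
3. mulh @i5  | RAW r3
4. sll;and @i6,i7  | 2-wide
5. xor;mulh @i8,i9  | 2-wide
6. add @i10  | tail

ISSUED = 5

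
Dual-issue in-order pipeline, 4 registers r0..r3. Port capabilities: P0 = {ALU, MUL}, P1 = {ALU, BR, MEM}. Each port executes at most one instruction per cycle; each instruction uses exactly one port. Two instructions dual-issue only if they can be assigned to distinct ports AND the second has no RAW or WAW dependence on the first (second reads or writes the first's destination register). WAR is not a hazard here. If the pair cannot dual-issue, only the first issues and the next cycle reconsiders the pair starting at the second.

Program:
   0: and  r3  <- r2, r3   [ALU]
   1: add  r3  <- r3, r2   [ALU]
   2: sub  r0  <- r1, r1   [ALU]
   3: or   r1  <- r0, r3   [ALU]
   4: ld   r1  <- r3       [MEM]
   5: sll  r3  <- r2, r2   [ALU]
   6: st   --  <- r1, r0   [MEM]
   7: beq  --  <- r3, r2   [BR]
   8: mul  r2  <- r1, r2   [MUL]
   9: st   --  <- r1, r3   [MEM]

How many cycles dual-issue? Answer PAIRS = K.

  cy0 -> i0 (and) RAW+WAW r3
  cy1 -> i1/i2 (add/sub) 2-wide
  cy2 -> i3 (or) WAW r1
  cy3 -> i4/i5 (ld/sll) 2-wide
  cy4 -> i6 (st) no-port MEM/BR
  cy5 -> i7/i8 (beq/mul) 2-wide
  cy6 -> i9 (st) tail

PAIRS = 3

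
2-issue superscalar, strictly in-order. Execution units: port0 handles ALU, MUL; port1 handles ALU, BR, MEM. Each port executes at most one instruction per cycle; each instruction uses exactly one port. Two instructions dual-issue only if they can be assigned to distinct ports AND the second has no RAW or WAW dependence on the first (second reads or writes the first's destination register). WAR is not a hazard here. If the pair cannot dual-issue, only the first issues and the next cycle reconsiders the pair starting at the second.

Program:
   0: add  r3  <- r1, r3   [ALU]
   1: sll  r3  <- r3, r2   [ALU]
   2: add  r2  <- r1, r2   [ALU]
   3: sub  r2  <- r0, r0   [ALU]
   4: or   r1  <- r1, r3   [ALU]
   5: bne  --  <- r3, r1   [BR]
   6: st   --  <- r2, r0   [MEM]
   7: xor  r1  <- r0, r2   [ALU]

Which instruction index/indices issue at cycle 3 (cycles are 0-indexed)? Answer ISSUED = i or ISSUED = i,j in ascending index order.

ISSUED = 5

#0 head=0: add i0 RAW+WAW r3
#1 head=1: sll+add i1&i2 pair
#2 head=3: sub+or i3&i4 pair
#3 head=5: bne i5 no-port BR/MEM
#4 head=6: st+xor i6&i7 pair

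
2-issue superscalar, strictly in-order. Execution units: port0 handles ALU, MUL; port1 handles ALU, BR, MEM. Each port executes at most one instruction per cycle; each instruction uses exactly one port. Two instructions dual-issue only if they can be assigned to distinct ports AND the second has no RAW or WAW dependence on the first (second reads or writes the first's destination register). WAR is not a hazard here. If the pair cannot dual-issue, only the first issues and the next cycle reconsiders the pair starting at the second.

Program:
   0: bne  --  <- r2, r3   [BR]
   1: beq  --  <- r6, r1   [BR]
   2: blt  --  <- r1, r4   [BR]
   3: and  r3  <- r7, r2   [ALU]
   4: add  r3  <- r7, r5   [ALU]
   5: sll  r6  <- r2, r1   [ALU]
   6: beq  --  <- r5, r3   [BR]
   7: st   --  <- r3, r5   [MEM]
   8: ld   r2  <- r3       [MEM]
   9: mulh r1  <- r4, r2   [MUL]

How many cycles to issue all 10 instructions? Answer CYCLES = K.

0. bne.BR @i0  | no-port BR/BR
1. beq.BR @i1  | no-port BR/BR
2. blt.BR and.ALU @i2&i3  | 2-wide
3. add.ALU sll.ALU @i4&i5  | 2-wide
4. beq.BR @i6  | no-port BR/MEM
5. st.MEM @i7  | no-port MEM/MEM
6. ld.MEM @i8  | RAW r2
7. mulh.MUL @i9  | tail

CYCLES = 8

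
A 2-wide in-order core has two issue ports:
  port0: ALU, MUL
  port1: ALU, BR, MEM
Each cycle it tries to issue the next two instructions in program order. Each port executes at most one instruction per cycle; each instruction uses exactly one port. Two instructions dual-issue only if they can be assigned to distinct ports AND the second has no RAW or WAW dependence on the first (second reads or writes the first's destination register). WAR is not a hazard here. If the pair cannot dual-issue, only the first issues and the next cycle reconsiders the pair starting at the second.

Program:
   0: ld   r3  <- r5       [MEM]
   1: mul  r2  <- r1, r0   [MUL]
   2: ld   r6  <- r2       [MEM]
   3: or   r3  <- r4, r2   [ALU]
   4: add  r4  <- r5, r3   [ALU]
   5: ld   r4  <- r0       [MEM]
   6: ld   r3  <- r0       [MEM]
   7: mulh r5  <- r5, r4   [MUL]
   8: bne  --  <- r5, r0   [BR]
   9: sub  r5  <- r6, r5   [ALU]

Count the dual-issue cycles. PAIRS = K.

c0: i0,i1 ld mul  2-wide
c1: i2,i3 ld or  2-wide
c2: i4 add  WAW r4
c3: i5 ld  no-port MEM/MEM
c4: i6,i7 ld mulh  2-wide
c5: i8,i9 bne sub  2-wide

PAIRS = 4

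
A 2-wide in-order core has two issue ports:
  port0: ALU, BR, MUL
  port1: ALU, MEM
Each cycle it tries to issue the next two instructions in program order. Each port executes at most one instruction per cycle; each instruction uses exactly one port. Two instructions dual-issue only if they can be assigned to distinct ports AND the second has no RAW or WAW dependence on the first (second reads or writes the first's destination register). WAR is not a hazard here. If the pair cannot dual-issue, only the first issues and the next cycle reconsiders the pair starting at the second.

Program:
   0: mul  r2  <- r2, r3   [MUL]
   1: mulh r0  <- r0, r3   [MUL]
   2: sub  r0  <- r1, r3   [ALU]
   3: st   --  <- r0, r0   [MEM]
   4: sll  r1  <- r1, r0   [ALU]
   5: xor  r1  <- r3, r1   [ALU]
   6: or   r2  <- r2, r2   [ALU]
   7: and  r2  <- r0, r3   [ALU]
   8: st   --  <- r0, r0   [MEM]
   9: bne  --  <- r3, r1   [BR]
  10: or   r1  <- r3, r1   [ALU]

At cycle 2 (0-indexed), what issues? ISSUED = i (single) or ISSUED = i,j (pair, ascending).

c0: i0 mul.MUL  no-port MUL/MUL
c1: i1 mulh.MUL  WAW r0
c2: i2 sub.ALU  RAW r0
c3: i3+i4 st.MEM sll.ALU  pair
c4: i5+i6 xor.ALU or.ALU  pair
c5: i7+i8 and.ALU st.MEM  pair
c6: i9+i10 bne.BR or.ALU  pair

ISSUED = 2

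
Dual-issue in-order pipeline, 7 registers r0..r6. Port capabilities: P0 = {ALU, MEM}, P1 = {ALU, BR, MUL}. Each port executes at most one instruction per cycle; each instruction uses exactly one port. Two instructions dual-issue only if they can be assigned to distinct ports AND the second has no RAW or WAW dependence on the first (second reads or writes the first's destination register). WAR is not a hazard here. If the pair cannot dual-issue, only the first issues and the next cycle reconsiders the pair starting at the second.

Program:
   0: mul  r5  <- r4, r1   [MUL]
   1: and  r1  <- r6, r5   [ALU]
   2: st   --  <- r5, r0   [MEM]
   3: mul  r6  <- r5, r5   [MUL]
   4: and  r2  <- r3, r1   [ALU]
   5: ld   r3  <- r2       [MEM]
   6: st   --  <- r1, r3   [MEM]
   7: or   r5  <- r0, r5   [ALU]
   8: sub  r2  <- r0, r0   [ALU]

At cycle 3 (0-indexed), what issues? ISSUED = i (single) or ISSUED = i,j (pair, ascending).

ISSUED = 5

t=0 i0:mul ; RAW r5
t=1 i1,i2:and/st ; pair
t=2 i3,i4:mul/and ; pair
t=3 i5:ld ; no-port MEM/MEM
t=4 i6,i7:st/or ; pair
t=5 i8:sub ; tail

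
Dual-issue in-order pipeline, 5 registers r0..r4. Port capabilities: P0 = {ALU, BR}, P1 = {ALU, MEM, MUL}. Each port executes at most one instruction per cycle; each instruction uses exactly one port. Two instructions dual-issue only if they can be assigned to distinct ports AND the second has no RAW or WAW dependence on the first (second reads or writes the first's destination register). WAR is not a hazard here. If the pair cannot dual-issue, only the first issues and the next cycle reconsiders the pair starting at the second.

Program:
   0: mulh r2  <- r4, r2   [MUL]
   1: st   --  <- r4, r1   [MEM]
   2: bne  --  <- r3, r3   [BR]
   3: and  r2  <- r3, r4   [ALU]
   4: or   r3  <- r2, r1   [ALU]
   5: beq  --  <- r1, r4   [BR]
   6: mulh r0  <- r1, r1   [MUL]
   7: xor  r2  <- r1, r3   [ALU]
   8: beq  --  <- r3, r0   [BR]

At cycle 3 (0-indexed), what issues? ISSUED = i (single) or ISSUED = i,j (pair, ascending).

0. mulh @i0  | no-port MUL/MEM
1. st bne @i1&i2  | 2-wide
2. and @i3  | RAW r2
3. or beq @i4&i5  | 2-wide
4. mulh xor @i6&i7  | 2-wide
5. beq @i8  | tail

ISSUED = 4,5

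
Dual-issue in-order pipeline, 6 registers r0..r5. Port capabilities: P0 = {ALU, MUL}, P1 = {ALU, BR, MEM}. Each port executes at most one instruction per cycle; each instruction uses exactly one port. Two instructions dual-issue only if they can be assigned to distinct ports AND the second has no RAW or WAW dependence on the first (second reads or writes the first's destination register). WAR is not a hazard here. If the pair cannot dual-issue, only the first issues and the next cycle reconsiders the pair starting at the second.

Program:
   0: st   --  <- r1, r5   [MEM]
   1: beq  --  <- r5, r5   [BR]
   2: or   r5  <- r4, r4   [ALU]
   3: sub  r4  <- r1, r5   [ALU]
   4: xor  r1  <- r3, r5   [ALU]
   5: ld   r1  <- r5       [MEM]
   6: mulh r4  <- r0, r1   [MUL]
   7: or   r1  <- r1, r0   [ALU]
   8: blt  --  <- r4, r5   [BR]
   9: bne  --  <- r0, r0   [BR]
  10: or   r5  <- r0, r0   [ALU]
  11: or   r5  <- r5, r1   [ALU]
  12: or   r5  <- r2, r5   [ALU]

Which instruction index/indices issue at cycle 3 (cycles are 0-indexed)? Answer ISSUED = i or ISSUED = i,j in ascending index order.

t=0 i0:st.MEM ; no-port MEM/BR
t=1 i1,i2:beq.BR+or.ALU ; dual
t=2 i3,i4:sub.ALU+xor.ALU ; dual
t=3 i5:ld.MEM ; RAW r1
t=4 i6,i7:mulh.MUL+or.ALU ; dual
t=5 i8:blt.BR ; no-port BR/BR
t=6 i9,i10:bne.BR+or.ALU ; dual
t=7 i11:or.ALU ; RAW+WAW r5
t=8 i12:or.ALU ; tail

ISSUED = 5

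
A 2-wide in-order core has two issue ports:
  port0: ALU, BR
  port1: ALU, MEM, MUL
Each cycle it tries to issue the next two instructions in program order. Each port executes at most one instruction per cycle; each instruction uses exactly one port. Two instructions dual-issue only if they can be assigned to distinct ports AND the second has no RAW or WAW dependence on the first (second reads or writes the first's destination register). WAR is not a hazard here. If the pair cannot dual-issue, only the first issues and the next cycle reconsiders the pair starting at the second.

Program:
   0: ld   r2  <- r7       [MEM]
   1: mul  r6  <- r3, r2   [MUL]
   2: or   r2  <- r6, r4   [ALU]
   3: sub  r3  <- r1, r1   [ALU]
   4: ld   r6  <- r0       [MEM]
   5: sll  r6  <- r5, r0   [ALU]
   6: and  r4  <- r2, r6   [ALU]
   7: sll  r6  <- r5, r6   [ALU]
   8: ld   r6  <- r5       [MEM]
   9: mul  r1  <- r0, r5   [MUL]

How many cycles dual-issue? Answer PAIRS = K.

0. ld @i0  | no-port MEM/MUL
1. mul @i1  | RAW r6
2. or+sub @i2&i3  | dual
3. ld @i4  | WAW r6
4. sll @i5  | RAW r6
5. and+sll @i6&i7  | dual
6. ld @i8  | no-port MEM/MUL
7. mul @i9  | tail

PAIRS = 2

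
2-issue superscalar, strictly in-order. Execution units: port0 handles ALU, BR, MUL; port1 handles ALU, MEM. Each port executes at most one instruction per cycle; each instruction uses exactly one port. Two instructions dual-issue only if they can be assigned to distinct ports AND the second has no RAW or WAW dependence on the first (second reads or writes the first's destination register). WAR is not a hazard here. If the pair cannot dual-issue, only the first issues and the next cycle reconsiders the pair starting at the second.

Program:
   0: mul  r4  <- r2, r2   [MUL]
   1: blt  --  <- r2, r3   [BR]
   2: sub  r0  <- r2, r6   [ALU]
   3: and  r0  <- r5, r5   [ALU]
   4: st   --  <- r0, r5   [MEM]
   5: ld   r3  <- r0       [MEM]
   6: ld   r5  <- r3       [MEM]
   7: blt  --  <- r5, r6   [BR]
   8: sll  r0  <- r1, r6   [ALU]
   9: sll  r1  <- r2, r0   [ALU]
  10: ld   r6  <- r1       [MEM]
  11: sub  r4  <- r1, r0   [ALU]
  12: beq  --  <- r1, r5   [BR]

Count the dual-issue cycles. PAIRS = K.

PAIRS = 3

[0] i0  mul  -- no-port MUL/BR
[1] i1,i2  blt+sub  -- pair
[2] i3  and  -- RAW r0
[3] i4  st  -- no-port MEM/MEM
[4] i5  ld  -- no-port MEM/MEM
[5] i6  ld  -- RAW r5
[6] i7,i8  blt+sll  -- pair
[7] i9  sll  -- RAW r1
[8] i10,i11  ld+sub  -- pair
[9] i12  beq  -- tail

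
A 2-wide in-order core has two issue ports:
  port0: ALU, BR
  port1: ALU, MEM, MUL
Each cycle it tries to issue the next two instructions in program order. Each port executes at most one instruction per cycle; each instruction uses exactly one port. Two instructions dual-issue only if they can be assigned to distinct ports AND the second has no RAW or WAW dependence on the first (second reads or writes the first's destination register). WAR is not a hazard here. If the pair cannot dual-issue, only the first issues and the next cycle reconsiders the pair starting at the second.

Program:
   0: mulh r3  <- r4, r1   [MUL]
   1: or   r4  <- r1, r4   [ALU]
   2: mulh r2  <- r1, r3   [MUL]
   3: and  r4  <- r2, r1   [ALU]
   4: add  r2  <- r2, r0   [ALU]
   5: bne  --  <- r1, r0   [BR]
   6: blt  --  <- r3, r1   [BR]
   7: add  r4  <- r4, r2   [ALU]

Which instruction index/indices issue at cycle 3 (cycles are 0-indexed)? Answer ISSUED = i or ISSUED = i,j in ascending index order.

#0 head=0: mulh+or i0,i1 2-wide
#1 head=2: mulh i2 RAW r2
#2 head=3: and+add i3,i4 2-wide
#3 head=5: bne i5 no-port BR/BR
#4 head=6: blt+add i6,i7 2-wide

ISSUED = 5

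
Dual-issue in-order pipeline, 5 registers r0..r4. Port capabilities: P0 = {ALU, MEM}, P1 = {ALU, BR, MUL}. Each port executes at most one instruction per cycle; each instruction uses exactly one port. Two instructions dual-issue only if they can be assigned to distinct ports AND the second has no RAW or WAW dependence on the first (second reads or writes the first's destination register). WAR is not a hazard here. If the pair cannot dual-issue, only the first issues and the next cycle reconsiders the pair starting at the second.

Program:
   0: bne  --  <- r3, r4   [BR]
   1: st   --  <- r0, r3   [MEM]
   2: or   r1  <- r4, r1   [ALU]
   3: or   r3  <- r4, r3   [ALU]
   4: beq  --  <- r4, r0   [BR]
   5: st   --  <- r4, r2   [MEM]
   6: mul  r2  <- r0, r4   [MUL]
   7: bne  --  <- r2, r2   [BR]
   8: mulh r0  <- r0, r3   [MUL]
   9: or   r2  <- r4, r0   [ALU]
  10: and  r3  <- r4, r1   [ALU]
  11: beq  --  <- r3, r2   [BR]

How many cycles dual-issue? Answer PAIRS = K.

PAIRS = 4

#0 head=0: bne.BR;st.MEM i0+i1 2-wide
#1 head=2: or.ALU;or.ALU i2+i3 2-wide
#2 head=4: beq.BR;st.MEM i4+i5 2-wide
#3 head=6: mul.MUL i6 no-port MUL/BR
#4 head=7: bne.BR i7 no-port BR/MUL
#5 head=8: mulh.MUL i8 RAW r0
#6 head=9: or.ALU;and.ALU i9+i10 2-wide
#7 head=11: beq.BR i11 tail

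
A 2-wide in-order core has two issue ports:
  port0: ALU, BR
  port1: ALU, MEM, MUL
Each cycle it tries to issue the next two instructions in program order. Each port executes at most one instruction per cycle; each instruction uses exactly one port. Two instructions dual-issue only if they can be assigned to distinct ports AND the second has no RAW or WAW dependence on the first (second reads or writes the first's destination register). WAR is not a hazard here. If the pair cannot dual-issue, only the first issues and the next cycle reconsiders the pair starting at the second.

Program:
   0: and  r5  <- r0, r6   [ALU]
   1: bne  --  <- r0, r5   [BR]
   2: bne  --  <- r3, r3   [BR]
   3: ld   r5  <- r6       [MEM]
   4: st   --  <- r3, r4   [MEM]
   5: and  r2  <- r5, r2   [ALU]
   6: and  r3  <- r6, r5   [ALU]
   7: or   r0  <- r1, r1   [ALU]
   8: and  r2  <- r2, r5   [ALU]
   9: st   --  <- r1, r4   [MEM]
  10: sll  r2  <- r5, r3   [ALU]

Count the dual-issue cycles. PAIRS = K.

PAIRS = 4

c0: i0 and  RAW r5
c1: i1 bne  no-port BR/BR
c2: i2/i3 bne+ld  2-wide
c3: i4/i5 st+and  2-wide
c4: i6/i7 and+or  2-wide
c5: i8/i9 and+st  2-wide
c6: i10 sll  tail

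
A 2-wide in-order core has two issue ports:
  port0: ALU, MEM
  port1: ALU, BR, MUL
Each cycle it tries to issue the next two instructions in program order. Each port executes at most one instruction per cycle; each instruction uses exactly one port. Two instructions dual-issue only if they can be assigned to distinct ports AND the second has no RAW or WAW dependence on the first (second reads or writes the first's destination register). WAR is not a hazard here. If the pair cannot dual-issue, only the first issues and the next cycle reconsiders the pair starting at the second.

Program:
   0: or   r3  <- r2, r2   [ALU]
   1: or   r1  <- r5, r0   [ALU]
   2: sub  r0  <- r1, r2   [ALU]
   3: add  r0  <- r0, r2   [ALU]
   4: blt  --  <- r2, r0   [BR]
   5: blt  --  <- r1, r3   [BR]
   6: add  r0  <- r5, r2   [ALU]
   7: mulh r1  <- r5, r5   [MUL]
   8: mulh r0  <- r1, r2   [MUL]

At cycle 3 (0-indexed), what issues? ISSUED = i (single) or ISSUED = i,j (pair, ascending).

ISSUED = 4

[0] i0,i1  or;or  -- pair
[1] i2  sub  -- RAW+WAW r0
[2] i3  add  -- RAW r0
[3] i4  blt  -- no-port BR/BR
[4] i5,i6  blt;add  -- pair
[5] i7  mulh  -- no-port MUL/MUL
[6] i8  mulh  -- tail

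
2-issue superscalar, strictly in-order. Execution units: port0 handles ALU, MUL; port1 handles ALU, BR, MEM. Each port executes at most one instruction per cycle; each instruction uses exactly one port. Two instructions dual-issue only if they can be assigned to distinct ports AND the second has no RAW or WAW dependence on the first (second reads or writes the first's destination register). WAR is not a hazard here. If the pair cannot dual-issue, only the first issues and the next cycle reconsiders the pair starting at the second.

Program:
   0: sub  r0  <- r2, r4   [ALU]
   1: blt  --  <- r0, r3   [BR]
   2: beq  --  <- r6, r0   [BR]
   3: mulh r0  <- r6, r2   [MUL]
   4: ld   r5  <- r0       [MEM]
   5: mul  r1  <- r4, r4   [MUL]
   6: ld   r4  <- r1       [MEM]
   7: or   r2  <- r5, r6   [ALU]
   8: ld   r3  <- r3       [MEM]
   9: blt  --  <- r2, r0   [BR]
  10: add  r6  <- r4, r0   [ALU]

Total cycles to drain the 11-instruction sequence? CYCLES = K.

CYCLES = 7

0. sub.ALU @i0  | RAW r0
1. blt.BR @i1  | no-port BR/BR
2. beq.BR/mulh.MUL @i2/i3  | pair
3. ld.MEM/mul.MUL @i4/i5  | pair
4. ld.MEM/or.ALU @i6/i7  | pair
5. ld.MEM @i8  | no-port MEM/BR
6. blt.BR/add.ALU @i9/i10  | pair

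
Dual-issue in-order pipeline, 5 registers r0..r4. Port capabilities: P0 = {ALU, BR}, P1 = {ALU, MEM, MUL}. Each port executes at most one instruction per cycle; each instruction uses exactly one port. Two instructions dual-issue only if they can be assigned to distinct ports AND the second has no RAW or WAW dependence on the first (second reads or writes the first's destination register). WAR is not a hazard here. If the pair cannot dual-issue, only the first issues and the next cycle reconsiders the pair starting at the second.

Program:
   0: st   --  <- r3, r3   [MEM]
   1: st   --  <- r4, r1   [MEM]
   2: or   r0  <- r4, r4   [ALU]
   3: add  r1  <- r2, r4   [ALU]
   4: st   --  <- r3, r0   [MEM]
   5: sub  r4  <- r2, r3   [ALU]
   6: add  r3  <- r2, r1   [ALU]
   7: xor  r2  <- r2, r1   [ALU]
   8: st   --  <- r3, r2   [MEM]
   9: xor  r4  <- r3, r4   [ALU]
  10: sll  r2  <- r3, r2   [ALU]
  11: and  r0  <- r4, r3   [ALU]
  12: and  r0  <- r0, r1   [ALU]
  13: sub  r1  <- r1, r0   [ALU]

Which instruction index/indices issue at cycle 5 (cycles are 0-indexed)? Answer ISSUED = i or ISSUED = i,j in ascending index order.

0. st.MEM @i0  | no-port MEM/MEM
1. st.MEM or.ALU @i1/i2  | pair
2. add.ALU st.MEM @i3/i4  | pair
3. sub.ALU add.ALU @i5/i6  | pair
4. xor.ALU @i7  | RAW r2
5. st.MEM xor.ALU @i8/i9  | pair
6. sll.ALU and.ALU @i10/i11  | pair
7. and.ALU @i12  | RAW r0
8. sub.ALU @i13  | tail

ISSUED = 8,9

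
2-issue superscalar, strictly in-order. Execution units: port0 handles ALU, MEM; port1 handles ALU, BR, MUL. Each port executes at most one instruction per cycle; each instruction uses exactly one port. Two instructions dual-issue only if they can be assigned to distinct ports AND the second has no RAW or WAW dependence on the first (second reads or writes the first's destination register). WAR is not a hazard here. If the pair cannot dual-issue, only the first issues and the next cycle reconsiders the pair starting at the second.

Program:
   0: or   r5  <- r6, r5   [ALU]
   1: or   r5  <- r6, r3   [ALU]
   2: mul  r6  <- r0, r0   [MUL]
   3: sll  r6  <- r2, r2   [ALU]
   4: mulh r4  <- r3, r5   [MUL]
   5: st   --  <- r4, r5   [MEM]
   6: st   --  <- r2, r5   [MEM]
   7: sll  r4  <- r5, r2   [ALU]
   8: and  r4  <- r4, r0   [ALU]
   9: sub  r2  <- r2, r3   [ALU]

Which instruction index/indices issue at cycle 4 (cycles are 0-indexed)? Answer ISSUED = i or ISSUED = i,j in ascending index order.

ISSUED = 6,7

[0] i0  or  -- WAW r5
[1] i1/i2  or mul  -- 2-wide
[2] i3/i4  sll mulh  -- 2-wide
[3] i5  st  -- no-port MEM/MEM
[4] i6/i7  st sll  -- 2-wide
[5] i8/i9  and sub  -- 2-wide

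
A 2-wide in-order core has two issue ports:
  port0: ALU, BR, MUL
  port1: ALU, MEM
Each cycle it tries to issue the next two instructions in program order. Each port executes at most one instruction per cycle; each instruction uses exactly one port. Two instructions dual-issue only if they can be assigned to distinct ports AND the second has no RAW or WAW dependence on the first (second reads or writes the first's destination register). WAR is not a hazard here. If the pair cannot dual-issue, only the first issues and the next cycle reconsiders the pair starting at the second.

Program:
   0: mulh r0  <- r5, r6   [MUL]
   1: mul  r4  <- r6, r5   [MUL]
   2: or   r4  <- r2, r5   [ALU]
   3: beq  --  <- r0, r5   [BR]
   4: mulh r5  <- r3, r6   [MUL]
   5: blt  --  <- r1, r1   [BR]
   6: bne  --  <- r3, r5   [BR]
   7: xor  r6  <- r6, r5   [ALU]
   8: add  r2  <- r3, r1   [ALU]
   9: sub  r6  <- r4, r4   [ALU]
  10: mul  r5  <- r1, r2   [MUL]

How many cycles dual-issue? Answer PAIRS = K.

0. mulh.MUL @i0  | no-port MUL/MUL
1. mul.MUL @i1  | WAW r4
2. or.ALU;beq.BR @i2+i3  | 2-wide
3. mulh.MUL @i4  | no-port MUL/BR
4. blt.BR @i5  | no-port BR/BR
5. bne.BR;xor.ALU @i6+i7  | 2-wide
6. add.ALU;sub.ALU @i8+i9  | 2-wide
7. mul.MUL @i10  | tail

PAIRS = 3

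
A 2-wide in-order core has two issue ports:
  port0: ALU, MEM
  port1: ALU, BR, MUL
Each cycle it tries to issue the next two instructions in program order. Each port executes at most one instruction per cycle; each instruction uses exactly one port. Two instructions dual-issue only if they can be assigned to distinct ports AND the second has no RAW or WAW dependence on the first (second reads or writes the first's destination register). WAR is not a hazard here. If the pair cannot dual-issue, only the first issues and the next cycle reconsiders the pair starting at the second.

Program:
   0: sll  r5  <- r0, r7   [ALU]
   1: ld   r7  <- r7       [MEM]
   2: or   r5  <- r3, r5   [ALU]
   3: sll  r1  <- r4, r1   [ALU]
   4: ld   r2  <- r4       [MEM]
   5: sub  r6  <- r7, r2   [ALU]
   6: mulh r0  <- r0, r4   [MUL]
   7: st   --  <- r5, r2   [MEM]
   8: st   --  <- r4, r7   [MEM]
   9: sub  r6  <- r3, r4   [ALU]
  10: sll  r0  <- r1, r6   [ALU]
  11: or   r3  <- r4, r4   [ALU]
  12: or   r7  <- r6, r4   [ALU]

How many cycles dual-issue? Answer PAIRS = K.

#0 head=0: sll.ALU;ld.MEM i0+i1 dual
#1 head=2: or.ALU;sll.ALU i2+i3 dual
#2 head=4: ld.MEM i4 RAW r2
#3 head=5: sub.ALU;mulh.MUL i5+i6 dual
#4 head=7: st.MEM i7 no-port MEM/MEM
#5 head=8: st.MEM;sub.ALU i8+i9 dual
#6 head=10: sll.ALU;or.ALU i10+i11 dual
#7 head=12: or.ALU i12 tail

PAIRS = 5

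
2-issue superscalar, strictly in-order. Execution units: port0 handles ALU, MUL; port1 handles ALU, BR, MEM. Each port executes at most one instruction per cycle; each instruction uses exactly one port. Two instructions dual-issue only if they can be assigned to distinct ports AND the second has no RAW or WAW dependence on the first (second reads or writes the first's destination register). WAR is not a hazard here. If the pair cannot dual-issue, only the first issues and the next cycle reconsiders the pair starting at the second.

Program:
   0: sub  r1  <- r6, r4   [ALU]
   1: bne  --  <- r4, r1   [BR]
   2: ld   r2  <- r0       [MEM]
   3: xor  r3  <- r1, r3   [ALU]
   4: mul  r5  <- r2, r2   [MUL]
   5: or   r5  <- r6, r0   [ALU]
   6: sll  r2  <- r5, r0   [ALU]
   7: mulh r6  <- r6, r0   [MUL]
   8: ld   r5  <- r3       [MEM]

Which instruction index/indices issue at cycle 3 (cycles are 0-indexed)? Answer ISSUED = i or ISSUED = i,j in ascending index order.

ISSUED = 4

[0] i0  sub.ALU  -- RAW r1
[1] i1  bne.BR  -- no-port BR/MEM
[2] i2/i3  ld.MEM;xor.ALU  -- dual
[3] i4  mul.MUL  -- WAW r5
[4] i5  or.ALU  -- RAW r5
[5] i6/i7  sll.ALU;mulh.MUL  -- dual
[6] i8  ld.MEM  -- tail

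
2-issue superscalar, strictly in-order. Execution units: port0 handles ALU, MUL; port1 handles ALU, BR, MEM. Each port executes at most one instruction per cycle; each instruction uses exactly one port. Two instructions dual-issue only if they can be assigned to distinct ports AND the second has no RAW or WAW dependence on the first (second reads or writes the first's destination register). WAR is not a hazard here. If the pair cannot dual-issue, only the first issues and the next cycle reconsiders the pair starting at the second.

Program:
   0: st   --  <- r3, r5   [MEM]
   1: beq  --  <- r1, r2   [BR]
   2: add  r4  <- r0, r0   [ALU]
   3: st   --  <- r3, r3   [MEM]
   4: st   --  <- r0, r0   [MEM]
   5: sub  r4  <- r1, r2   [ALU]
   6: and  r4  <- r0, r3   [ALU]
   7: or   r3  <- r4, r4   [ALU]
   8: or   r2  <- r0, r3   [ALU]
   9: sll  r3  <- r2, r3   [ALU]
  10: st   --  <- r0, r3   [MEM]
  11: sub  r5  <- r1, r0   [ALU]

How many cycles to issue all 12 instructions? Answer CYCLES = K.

CYCLES = 9

c0: i0 st.MEM  no-port MEM/BR
c1: i1+i2 beq.BR+add.ALU  dual
c2: i3 st.MEM  no-port MEM/MEM
c3: i4+i5 st.MEM+sub.ALU  dual
c4: i6 and.ALU  RAW r4
c5: i7 or.ALU  RAW r3
c6: i8 or.ALU  RAW r2
c7: i9 sll.ALU  RAW r3
c8: i10+i11 st.MEM+sub.ALU  dual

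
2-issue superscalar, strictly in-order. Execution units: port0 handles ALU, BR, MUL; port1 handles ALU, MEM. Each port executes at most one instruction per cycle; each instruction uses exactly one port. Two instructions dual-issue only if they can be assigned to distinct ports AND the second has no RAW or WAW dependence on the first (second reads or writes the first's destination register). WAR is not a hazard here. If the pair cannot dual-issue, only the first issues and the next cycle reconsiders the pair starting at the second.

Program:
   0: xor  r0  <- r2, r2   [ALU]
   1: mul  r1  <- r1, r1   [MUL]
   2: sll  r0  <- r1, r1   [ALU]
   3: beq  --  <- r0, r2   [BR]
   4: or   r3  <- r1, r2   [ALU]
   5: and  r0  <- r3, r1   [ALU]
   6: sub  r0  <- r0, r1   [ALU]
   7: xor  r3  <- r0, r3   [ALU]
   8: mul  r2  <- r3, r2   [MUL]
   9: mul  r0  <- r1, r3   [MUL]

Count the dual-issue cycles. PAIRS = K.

#0 head=0: xor.ALU/mul.MUL i0+i1 2-wide
#1 head=2: sll.ALU i2 RAW r0
#2 head=3: beq.BR/or.ALU i3+i4 2-wide
#3 head=5: and.ALU i5 RAW+WAW r0
#4 head=6: sub.ALU i6 RAW r0
#5 head=7: xor.ALU i7 RAW r3
#6 head=8: mul.MUL i8 no-port MUL/MUL
#7 head=9: mul.MUL i9 tail

PAIRS = 2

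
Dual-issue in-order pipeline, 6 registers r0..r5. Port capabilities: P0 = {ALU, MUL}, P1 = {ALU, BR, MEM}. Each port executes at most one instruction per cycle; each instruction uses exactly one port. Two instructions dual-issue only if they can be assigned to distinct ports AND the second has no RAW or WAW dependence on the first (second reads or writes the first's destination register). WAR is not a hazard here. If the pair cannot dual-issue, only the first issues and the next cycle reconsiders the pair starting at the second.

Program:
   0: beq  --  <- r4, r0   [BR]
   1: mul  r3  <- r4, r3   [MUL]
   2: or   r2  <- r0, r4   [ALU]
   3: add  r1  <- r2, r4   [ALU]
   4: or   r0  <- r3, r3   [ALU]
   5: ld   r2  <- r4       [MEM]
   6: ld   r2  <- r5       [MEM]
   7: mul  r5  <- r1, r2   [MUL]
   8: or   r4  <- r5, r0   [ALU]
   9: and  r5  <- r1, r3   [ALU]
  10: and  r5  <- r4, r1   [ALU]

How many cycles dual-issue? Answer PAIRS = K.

PAIRS = 3

c0: i0+i1 beq.BR+mul.MUL  dual
c1: i2 or.ALU  RAW r2
c2: i3+i4 add.ALU+or.ALU  dual
c3: i5 ld.MEM  no-port MEM/MEM
c4: i6 ld.MEM  RAW r2
c5: i7 mul.MUL  RAW r5
c6: i8+i9 or.ALU+and.ALU  dual
c7: i10 and.ALU  tail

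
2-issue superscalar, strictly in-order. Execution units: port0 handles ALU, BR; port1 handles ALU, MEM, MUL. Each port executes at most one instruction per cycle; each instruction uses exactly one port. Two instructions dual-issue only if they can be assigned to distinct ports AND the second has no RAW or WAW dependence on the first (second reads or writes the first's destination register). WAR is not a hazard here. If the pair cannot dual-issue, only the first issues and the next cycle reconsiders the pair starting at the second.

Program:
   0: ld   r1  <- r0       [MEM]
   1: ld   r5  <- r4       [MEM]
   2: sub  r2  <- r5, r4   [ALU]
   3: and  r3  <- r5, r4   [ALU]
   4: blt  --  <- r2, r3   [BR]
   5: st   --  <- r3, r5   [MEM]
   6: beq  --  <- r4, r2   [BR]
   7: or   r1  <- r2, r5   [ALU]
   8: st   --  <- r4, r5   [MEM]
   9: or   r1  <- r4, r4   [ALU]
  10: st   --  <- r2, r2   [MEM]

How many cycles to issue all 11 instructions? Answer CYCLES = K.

CYCLES = 7

#0 head=0: ld.MEM i0 no-port MEM/MEM
#1 head=1: ld.MEM i1 RAW r5
#2 head=2: sub.ALU;and.ALU i2/i3 pair
#3 head=4: blt.BR;st.MEM i4/i5 pair
#4 head=6: beq.BR;or.ALU i6/i7 pair
#5 head=8: st.MEM;or.ALU i8/i9 pair
#6 head=10: st.MEM i10 tail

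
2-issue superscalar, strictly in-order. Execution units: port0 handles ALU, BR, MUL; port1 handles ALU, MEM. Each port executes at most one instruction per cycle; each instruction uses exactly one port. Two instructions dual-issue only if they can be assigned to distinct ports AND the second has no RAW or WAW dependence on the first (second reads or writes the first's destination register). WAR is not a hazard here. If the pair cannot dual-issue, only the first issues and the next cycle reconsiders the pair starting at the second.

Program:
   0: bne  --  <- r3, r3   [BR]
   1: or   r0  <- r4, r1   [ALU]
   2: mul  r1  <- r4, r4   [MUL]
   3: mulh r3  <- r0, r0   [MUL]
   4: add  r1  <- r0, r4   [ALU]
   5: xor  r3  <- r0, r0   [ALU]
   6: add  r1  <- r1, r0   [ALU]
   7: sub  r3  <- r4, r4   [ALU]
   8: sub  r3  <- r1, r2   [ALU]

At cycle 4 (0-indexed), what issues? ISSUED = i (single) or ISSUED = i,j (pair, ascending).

ISSUED = 7

[0] i0/i1  bne.BR/or.ALU  -- 2-wide
[1] i2  mul.MUL  -- no-port MUL/MUL
[2] i3/i4  mulh.MUL/add.ALU  -- 2-wide
[3] i5/i6  xor.ALU/add.ALU  -- 2-wide
[4] i7  sub.ALU  -- WAW r3
[5] i8  sub.ALU  -- tail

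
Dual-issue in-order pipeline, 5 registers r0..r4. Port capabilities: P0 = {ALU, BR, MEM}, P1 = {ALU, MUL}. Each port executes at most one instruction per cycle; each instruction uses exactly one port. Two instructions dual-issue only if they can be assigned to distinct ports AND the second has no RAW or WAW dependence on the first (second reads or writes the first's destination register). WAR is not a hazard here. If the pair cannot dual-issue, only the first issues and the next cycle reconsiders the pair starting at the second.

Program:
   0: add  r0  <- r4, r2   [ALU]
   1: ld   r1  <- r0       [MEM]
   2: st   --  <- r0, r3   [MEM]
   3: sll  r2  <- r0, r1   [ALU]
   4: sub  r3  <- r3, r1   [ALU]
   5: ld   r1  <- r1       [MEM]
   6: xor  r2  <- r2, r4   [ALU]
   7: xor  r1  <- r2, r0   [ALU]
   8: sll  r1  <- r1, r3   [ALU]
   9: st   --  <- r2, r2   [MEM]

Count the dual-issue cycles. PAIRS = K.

PAIRS = 3

t=0 i0:add ; RAW r0
t=1 i1:ld ; no-port MEM/MEM
t=2 i2+i3:st sll ; dual
t=3 i4+i5:sub ld ; dual
t=4 i6:xor ; RAW r2
t=5 i7:xor ; RAW+WAW r1
t=6 i8+i9:sll st ; dual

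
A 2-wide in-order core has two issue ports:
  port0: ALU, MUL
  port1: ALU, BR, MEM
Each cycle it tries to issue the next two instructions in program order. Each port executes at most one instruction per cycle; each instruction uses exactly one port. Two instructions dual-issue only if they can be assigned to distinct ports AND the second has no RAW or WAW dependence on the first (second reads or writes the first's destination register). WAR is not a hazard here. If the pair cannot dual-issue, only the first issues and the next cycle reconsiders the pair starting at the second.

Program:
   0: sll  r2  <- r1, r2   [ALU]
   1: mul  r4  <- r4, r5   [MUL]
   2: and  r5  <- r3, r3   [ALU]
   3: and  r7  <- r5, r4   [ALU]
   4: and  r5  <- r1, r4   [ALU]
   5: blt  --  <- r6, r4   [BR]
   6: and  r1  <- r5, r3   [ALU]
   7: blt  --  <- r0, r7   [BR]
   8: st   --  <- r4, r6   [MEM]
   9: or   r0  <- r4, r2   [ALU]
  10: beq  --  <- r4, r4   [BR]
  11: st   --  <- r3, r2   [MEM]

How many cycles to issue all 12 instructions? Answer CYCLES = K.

  cy0 -> i0/i1 (sll.ALU+mul.MUL) dual
  cy1 -> i2 (and.ALU) RAW r5
  cy2 -> i3/i4 (and.ALU+and.ALU) dual
  cy3 -> i5/i6 (blt.BR+and.ALU) dual
  cy4 -> i7 (blt.BR) no-port BR/MEM
  cy5 -> i8/i9 (st.MEM+or.ALU) dual
  cy6 -> i10 (beq.BR) no-port BR/MEM
  cy7 -> i11 (st.MEM) tail

CYCLES = 8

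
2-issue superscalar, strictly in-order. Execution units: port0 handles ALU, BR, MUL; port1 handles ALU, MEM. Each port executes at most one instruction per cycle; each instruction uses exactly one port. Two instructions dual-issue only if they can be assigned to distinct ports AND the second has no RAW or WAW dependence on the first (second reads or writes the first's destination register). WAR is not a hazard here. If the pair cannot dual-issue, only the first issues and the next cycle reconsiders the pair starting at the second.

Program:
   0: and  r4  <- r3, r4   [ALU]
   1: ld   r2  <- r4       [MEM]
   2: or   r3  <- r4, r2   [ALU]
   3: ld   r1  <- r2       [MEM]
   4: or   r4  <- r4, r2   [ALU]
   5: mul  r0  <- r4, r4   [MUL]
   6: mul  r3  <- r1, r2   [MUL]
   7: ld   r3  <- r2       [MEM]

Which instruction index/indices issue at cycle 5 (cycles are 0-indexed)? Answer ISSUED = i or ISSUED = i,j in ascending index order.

ISSUED = 6

#0 head=0: and.ALU i0 RAW r4
#1 head=1: ld.MEM i1 RAW r2
#2 head=2: or.ALU+ld.MEM i2/i3 pair
#3 head=4: or.ALU i4 RAW r4
#4 head=5: mul.MUL i5 no-port MUL/MUL
#5 head=6: mul.MUL i6 WAW r3
#6 head=7: ld.MEM i7 tail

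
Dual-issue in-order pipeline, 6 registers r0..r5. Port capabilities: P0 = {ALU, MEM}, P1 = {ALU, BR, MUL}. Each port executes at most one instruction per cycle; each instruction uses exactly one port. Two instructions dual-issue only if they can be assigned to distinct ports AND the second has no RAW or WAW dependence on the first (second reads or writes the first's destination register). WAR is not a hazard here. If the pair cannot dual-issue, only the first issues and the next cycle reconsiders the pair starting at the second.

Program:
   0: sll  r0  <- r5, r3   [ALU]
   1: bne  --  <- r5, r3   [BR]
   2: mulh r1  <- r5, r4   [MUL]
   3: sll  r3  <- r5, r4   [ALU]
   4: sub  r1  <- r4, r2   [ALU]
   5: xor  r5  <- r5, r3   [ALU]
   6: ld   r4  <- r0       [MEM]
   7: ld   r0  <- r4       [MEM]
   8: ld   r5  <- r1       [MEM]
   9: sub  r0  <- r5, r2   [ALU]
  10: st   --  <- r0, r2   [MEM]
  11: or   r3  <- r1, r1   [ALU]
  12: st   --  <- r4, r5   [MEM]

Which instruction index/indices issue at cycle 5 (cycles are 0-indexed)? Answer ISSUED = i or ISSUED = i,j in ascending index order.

#0 head=0: sll;bne i0,i1 dual
#1 head=2: mulh;sll i2,i3 dual
#2 head=4: sub;xor i4,i5 dual
#3 head=6: ld i6 no-port MEM/MEM
#4 head=7: ld i7 no-port MEM/MEM
#5 head=8: ld i8 RAW r5
#6 head=9: sub i9 RAW r0
#7 head=10: st;or i10,i11 dual
#8 head=12: st i12 tail

ISSUED = 8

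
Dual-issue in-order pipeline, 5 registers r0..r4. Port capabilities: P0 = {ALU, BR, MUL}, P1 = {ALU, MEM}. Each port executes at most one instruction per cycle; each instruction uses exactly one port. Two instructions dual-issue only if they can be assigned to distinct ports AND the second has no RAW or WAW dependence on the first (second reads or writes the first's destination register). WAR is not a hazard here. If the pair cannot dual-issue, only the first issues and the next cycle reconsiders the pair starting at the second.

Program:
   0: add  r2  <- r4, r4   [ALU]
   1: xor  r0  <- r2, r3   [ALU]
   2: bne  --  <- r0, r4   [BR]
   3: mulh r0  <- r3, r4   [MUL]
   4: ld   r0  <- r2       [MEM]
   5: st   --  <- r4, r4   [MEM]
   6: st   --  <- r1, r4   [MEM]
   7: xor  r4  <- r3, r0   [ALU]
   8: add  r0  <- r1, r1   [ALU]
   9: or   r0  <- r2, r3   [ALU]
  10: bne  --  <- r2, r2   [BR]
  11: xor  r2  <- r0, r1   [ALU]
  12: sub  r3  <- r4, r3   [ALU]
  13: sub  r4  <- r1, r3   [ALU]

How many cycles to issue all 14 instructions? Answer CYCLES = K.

  cy0 -> i0 (add.ALU) RAW r2
  cy1 -> i1 (xor.ALU) RAW r0
  cy2 -> i2 (bne.BR) no-port BR/MUL
  cy3 -> i3 (mulh.MUL) WAW r0
  cy4 -> i4 (ld.MEM) no-port MEM/MEM
  cy5 -> i5 (st.MEM) no-port MEM/MEM
  cy6 -> i6&i7 (st.MEM xor.ALU) dual
  cy7 -> i8 (add.ALU) WAW r0
  cy8 -> i9&i10 (or.ALU bne.BR) dual
  cy9 -> i11&i12 (xor.ALU sub.ALU) dual
  cy10 -> i13 (sub.ALU) tail

CYCLES = 11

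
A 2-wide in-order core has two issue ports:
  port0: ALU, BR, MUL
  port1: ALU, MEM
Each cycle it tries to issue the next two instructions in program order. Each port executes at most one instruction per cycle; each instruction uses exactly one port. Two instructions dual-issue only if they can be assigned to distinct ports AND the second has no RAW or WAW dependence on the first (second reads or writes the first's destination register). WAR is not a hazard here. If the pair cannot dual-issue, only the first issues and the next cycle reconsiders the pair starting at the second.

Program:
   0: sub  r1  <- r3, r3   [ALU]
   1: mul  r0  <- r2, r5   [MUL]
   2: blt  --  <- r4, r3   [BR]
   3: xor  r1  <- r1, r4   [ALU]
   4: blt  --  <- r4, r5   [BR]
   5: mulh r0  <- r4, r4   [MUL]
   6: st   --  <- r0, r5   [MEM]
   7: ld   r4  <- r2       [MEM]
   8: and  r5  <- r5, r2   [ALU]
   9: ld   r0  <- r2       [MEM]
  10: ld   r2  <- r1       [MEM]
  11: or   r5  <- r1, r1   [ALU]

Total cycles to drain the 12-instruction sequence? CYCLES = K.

#0 head=0: sub.ALU;mul.MUL i0/i1 dual
#1 head=2: blt.BR;xor.ALU i2/i3 dual
#2 head=4: blt.BR i4 no-port BR/MUL
#3 head=5: mulh.MUL i5 RAW r0
#4 head=6: st.MEM i6 no-port MEM/MEM
#5 head=7: ld.MEM;and.ALU i7/i8 dual
#6 head=9: ld.MEM i9 no-port MEM/MEM
#7 head=10: ld.MEM;or.ALU i10/i11 dual

CYCLES = 8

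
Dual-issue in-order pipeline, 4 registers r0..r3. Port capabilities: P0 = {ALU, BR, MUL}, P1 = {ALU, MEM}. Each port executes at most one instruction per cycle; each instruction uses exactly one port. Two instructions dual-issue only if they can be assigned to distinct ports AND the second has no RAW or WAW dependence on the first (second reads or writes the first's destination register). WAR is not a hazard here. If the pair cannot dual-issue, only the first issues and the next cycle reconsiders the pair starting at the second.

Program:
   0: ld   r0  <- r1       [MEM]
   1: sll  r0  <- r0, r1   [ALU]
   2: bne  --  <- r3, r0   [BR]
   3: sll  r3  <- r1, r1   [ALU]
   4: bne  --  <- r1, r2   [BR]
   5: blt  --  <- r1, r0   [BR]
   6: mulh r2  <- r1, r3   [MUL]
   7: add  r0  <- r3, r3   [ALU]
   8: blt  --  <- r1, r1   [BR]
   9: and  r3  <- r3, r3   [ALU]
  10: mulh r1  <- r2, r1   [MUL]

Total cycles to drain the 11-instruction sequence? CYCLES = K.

t=0 i0:ld ; RAW+WAW r0
t=1 i1:sll ; RAW r0
t=2 i2&i3:bne;sll ; 2-wide
t=3 i4:bne ; no-port BR/BR
t=4 i5:blt ; no-port BR/MUL
t=5 i6&i7:mulh;add ; 2-wide
t=6 i8&i9:blt;and ; 2-wide
t=7 i10:mulh ; tail

CYCLES = 8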